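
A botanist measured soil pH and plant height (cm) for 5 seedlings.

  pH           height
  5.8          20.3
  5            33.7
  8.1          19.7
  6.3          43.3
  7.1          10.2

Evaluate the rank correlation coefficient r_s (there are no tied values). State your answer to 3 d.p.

Rank pH: 2, 1, 5, 3, 4
Rank height: 3, 4, 2, 5, 1
d = rank(pH) − rank(height): -1, -3, 3, -2, 3; Σd² = 32
ρ = 1 − 6Σd² / [n(n²−1)] = 1 − 6×32 / (5×24) = 1 − 192/120 ≈ -0.600

-0.600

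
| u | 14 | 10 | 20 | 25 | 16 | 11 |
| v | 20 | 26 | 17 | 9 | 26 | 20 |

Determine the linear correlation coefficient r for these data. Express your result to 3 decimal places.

n = 6, Σu = 96, Σv = 118, Σu² = 1698, Σv² = 2522, Σuv = 1741
nΣuv − ΣuΣv = 10446 − 11328 = -882
nΣu² − (Σu)² = 10188 − 9216 = 972; nΣv² − (Σv)² = 15132 − 13924 = 1208
r = -882 / √(972 × 1208) = -882 / 1083.5940 ≈ -0.814

-0.814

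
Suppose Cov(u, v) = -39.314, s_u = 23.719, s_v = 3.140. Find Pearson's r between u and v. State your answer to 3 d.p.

-0.528

r = Cov(u,v) / (s_u · s_v) = -39.314 / (23.719 × 3.140)
  = -39.314 / 74.4777 ≈ -0.528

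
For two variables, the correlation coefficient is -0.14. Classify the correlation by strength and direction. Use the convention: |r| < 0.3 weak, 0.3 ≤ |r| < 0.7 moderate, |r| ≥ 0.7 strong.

weak negative

r = -0.14 < 0 so the relationship is negative.
|r| = 0.14, which falls in the weak range.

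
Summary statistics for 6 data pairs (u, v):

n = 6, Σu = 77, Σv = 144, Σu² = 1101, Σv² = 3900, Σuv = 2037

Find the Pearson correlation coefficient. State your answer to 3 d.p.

0.844

r = (nΣuv − ΣuΣv) / √[(nΣu² − (Σu)²)(nΣv² − (Σv)²)]
Numerator: 6×2037 − 77×144 = 1134
Denominator: √[(6606 − 5929)(23400 − 20736)] = √[677 × 2664] = 1342.9550
r = 1134 / 1342.9550 ≈ 0.844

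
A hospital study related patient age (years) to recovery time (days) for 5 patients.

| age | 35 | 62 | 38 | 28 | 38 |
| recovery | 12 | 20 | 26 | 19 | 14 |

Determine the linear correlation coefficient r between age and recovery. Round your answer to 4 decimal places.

0.1904

n = 5, Σx = 201, Σy = 91, Σx² = 8741, Σy² = 1777, Σxy = 3712
nΣxy − ΣxΣy = 18560 − 18291 = 269
nΣx² − (Σx)² = 43705 − 40401 = 3304; nΣy² − (Σy)² = 8885 − 8281 = 604
r = 269 / √(3304 × 604) = 269 / 1412.6627 ≈ 0.1904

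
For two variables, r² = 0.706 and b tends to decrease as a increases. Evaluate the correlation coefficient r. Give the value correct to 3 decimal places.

-0.840

|r| = √0.706 = 0.840
The association is negative, so r = −0.840.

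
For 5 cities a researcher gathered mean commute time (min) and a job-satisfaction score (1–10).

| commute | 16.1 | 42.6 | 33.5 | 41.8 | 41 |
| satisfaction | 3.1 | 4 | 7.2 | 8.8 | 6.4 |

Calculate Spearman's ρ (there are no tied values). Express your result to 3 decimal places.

Rank commute: 1, 5, 2, 4, 3
Rank satisfaction: 1, 2, 4, 5, 3
d = rank(commute) − rank(satisfaction): 0, 3, -2, -1, 0; Σd² = 14
ρ = 1 − 6Σd² / [n(n²−1)] = 1 − 6×14 / (5×24) = 1 − 84/120 ≈ 0.300

0.300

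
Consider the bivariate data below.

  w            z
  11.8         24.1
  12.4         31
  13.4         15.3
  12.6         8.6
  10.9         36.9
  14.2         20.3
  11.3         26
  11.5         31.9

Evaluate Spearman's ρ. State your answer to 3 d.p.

Rank w: 4, 5, 7, 6, 1, 8, 2, 3
Rank z: 4, 6, 2, 1, 8, 3, 5, 7
d = rank(w) − rank(z): 0, -1, 5, 5, -7, 5, -3, -4; Σd² = 150
ρ = 1 − 6Σd² / [n(n²−1)] = 1 − 6×150 / (8×63) = 1 − 900/504 ≈ -0.786

-0.786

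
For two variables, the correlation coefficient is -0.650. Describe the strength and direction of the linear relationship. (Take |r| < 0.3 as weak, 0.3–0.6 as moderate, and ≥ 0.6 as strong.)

r = -0.650 < 0 so the relationship is negative.
|r| = 0.650, which falls in the strong range.

strong negative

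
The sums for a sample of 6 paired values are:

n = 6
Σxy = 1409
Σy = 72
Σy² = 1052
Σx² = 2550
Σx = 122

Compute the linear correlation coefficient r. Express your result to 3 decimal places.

r = (nΣxy − ΣxΣy) / √[(nΣx² − (Σx)²)(nΣy² − (Σy)²)]
Numerator: 6×1409 − 122×72 = -330
Denominator: √[(15300 − 14884)(6312 − 5184)] = √[416 × 1128] = 685.0168
r = -330 / 685.0168 ≈ -0.482

-0.482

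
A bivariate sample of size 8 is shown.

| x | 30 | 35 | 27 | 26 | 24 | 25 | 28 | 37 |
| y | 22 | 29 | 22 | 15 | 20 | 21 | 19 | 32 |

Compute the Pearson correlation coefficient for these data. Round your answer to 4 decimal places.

n = 8, Σx = 232, Σy = 180, Σx² = 6884, Σy² = 4260, Σxy = 5380
nΣxy − ΣxΣy = 43040 − 41760 = 1280
nΣx² − (Σx)² = 55072 − 53824 = 1248; nΣy² − (Σy)² = 34080 − 32400 = 1680
r = 1280 / √(1248 × 1680) = 1280 / 1447.9779 ≈ 0.8840

0.8840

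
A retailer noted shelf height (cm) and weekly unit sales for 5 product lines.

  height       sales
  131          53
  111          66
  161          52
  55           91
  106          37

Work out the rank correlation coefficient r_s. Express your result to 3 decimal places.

Rank height: 4, 3, 5, 1, 2
Rank sales: 3, 4, 2, 5, 1
d = rank(height) − rank(sales): 1, -1, 3, -4, 1; Σd² = 28
ρ = 1 − 6Σd² / [n(n²−1)] = 1 − 6×28 / (5×24) = 1 − 168/120 ≈ -0.400

-0.400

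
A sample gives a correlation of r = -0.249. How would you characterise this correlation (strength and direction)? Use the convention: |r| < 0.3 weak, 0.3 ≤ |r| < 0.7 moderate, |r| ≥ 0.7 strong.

r = -0.249 < 0 so the relationship is negative.
|r| = 0.249, which falls in the weak range.

weak negative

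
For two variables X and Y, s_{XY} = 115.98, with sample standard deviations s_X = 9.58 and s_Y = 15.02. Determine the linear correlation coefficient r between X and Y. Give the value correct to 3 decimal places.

0.806

r = Cov(X,Y) / (s_X · s_Y) = 115.98 / (9.58 × 15.02)
  = 115.98 / 143.8916 ≈ 0.806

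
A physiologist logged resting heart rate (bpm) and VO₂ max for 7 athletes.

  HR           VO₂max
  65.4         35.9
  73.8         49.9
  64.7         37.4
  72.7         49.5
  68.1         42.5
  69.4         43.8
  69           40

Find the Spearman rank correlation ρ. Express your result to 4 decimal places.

Rank HR: 2, 7, 1, 6, 3, 5, 4
Rank VO₂max: 1, 7, 2, 6, 4, 5, 3
d = rank(HR) − rank(VO₂max): 1, 0, -1, 0, -1, 0, 1; Σd² = 4
ρ = 1 − 6Σd² / [n(n²−1)] = 1 − 6×4 / (7×48) = 1 − 24/336 ≈ 0.9286

0.9286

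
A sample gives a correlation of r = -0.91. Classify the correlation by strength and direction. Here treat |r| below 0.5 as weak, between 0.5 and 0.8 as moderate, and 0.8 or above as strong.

r = -0.91 < 0 so the relationship is negative.
|r| = 0.91, which falls in the strong range.

strong negative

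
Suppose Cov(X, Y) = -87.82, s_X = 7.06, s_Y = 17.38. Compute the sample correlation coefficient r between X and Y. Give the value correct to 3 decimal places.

r = Cov(X,Y) / (s_X · s_Y) = -87.82 / (7.06 × 17.38)
  = -87.82 / 122.7028 ≈ -0.716

-0.716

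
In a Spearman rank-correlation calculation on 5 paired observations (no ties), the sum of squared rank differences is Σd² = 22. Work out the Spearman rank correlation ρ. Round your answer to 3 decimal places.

ρ = 1 − 6Σd² / [n(n²−1)] = 1 − 6×22 / (5×24)
  = 1 − 132/120 = 1 − 1.1000 ≈ -0.100

-0.100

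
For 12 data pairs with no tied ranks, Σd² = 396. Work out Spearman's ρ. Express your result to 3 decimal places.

-0.385

ρ = 1 − 6Σd² / [n(n²−1)] = 1 − 6×396 / (12×143)
  = 1 − 2376/1716 = 1 − 1.3846 ≈ -0.385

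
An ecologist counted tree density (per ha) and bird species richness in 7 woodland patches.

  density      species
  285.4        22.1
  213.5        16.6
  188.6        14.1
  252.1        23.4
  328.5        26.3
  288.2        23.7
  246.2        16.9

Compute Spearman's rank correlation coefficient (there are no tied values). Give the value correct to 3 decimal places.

0.964

Rank density: 5, 2, 1, 4, 7, 6, 3
Rank species: 4, 2, 1, 5, 7, 6, 3
d = rank(density) − rank(species): 1, 0, 0, -1, 0, 0, 0; Σd² = 2
ρ = 1 − 6Σd² / [n(n²−1)] = 1 − 6×2 / (7×48) = 1 − 12/336 ≈ 0.964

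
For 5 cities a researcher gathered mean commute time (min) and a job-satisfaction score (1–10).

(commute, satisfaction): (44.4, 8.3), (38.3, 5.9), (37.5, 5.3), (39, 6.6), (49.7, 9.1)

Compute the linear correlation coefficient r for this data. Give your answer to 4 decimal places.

0.9658

n = 5, Σx = 208.9, Σy = 35.2, Σx² = 8835.59, Σy² = 258.16, Σxy = 1502.91
nΣxy − ΣxΣy = 7514.55 − 7353.28 = 161.27
nΣx² − (Σx)² = 44177.95 − 43639.21 = 538.74; nΣy² − (Σy)² = 1290.8 − 1239.04 = 51.76
r = 161.27 / √(538.74 × 51.76) = 161.27 / 166.9886 ≈ 0.9658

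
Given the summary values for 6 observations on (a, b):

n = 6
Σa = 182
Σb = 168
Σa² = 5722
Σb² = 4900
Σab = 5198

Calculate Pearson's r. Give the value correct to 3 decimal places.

r = (nΣab − ΣaΣb) / √[(nΣa² − (Σa)²)(nΣb² − (Σb)²)]
Numerator: 6×5198 − 182×168 = 612
Denominator: √[(34332 − 33124)(29400 − 28224)] = √[1208 × 1176] = 1191.8926
r = 612 / 1191.8926 ≈ 0.513

0.513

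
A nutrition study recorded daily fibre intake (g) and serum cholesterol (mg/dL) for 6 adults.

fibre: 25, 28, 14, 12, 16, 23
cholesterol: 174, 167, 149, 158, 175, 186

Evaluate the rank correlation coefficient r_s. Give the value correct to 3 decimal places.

0.429

Rank fibre: 5, 6, 2, 1, 3, 4
Rank cholesterol: 4, 3, 1, 2, 5, 6
d = rank(fibre) − rank(cholesterol): 1, 3, 1, -1, -2, -2; Σd² = 20
ρ = 1 − 6Σd² / [n(n²−1)] = 1 − 6×20 / (6×35) = 1 − 120/210 ≈ 0.429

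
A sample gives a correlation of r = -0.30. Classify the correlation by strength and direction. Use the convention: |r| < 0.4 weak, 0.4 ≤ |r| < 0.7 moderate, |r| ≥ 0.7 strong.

r = -0.30 < 0 so the relationship is negative.
|r| = 0.30, which falls in the weak range.

weak negative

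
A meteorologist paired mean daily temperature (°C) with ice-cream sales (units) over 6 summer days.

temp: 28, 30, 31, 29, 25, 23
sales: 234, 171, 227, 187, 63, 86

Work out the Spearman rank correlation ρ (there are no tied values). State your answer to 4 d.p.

Rank temp: 3, 5, 6, 4, 2, 1
Rank sales: 6, 3, 5, 4, 1, 2
d = rank(temp) − rank(sales): -3, 2, 1, 0, 1, -1; Σd² = 16
ρ = 1 − 6Σd² / [n(n²−1)] = 1 − 6×16 / (6×35) = 1 − 96/210 ≈ 0.5429

0.5429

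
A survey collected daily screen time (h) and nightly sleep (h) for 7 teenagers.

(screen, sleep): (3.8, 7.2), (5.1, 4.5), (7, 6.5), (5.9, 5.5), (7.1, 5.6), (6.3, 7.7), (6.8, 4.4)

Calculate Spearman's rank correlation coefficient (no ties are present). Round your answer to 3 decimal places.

-0.071

Rank screen: 1, 2, 6, 3, 7, 4, 5
Rank sleep: 6, 2, 5, 3, 4, 7, 1
d = rank(screen) − rank(sleep): -5, 0, 1, 0, 3, -3, 4; Σd² = 60
ρ = 1 − 6Σd² / [n(n²−1)] = 1 − 6×60 / (7×48) = 1 − 360/336 ≈ -0.071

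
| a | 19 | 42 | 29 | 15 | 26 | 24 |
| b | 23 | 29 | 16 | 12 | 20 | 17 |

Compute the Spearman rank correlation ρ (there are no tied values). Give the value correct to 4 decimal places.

0.4857

Rank a: 2, 6, 5, 1, 4, 3
Rank b: 5, 6, 2, 1, 4, 3
d = rank(a) − rank(b): -3, 0, 3, 0, 0, 0; Σd² = 18
ρ = 1 − 6Σd² / [n(n²−1)] = 1 − 6×18 / (6×35) = 1 − 108/210 ≈ 0.4857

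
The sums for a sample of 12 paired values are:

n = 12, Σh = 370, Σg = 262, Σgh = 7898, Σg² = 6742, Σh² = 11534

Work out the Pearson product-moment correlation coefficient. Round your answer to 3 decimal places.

-0.503

r = (nΣgh − ΣgΣh) / √[(nΣg² − (Σg)²)(nΣh² − (Σh)²)]
Numerator: 12×7898 − 262×370 = -2164
Denominator: √[(80904 − 68644)(138408 − 136900)] = √[12260 × 1508] = 4299.7767
r = -2164 / 4299.7767 ≈ -0.503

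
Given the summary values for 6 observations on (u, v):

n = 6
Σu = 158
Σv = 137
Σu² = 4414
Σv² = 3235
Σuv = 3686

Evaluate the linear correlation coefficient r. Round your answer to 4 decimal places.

0.4762

r = (nΣuv − ΣuΣv) / √[(nΣu² − (Σu)²)(nΣv² − (Σv)²)]
Numerator: 6×3686 − 158×137 = 470
Denominator: √[(26484 − 24964)(19410 − 18769)] = √[1520 × 641] = 987.0765
r = 470 / 987.0765 ≈ 0.4762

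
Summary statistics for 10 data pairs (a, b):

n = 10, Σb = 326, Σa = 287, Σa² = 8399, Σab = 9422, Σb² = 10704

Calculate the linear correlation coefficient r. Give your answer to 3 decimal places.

r = (nΣab − ΣaΣb) / √[(nΣa² − (Σa)²)(nΣb² − (Σb)²)]
Numerator: 10×9422 − 287×326 = 658
Denominator: √[(83990 − 82369)(107040 − 106276)] = √[1621 × 764] = 1112.8540
r = 658 / 1112.8540 ≈ 0.591

0.591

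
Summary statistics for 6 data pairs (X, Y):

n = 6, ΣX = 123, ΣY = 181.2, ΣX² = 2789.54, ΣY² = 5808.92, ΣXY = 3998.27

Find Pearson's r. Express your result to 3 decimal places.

r = (nΣXY − ΣXΣY) / √[(nΣX² − (ΣX)²)(nΣY² − (ΣY)²)]
Numerator: 6×3998.27 − 123×181.2 = 1702.02
Denominator: √[(16737.24 − 15129)(34853.52 − 32833.44)] = √[1608.24 × 2020.08] = 1802.4354
r = 1702.02 / 1802.4354 ≈ 0.944

0.944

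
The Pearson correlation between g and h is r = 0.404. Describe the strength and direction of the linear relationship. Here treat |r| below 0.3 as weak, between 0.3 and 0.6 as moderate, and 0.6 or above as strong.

moderate positive

r = 0.404 > 0 so the relationship is positive.
|r| = 0.404, which falls in the moderate range.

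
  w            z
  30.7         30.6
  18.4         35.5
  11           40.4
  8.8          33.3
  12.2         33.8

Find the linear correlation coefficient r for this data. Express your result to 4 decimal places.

n = 5, Σw = 81.1, Σz = 173.6, Σw² = 1628.33, Σz² = 6080.1, Σwz = 2742.42
nΣwz − ΣwΣz = 13712.1 − 14078.96 = -366.86
nΣw² − (Σw)² = 8141.65 − 6577.21 = 1564.44; nΣz² − (Σz)² = 30400.5 − 30136.96 = 263.54
r = -366.86 / √(1564.44 × 263.54) = -366.86 / 642.1001 ≈ -0.5713

-0.5713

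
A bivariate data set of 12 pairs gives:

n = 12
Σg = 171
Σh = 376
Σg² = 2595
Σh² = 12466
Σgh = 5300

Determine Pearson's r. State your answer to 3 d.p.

r = (nΣgh − ΣgΣh) / √[(nΣg² − (Σg)²)(nΣh² − (Σh)²)]
Numerator: 12×5300 − 171×376 = -696
Denominator: √[(31140 − 29241)(149592 − 141376)] = √[1899 × 8216] = 3949.9600
r = -696 / 3949.9600 ≈ -0.176

-0.176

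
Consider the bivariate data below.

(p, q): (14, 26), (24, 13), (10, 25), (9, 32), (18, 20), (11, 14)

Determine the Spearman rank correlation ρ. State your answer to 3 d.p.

Rank p: 4, 6, 2, 1, 5, 3
Rank q: 5, 1, 4, 6, 3, 2
d = rank(p) − rank(q): -1, 5, -2, -5, 2, 1; Σd² = 60
ρ = 1 − 6Σd² / [n(n²−1)] = 1 − 6×60 / (6×35) = 1 − 360/210 ≈ -0.714

-0.714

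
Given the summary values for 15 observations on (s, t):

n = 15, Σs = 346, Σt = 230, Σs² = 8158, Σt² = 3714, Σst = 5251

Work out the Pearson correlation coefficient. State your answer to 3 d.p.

r = (nΣst − ΣsΣt) / √[(nΣs² − (Σs)²)(nΣt² − (Σt)²)]
Numerator: 15×5251 − 346×230 = -815
Denominator: √[(122370 − 119716)(55710 − 52900)] = √[2654 × 2810] = 2730.8863
r = -815 / 2730.8863 ≈ -0.298

-0.298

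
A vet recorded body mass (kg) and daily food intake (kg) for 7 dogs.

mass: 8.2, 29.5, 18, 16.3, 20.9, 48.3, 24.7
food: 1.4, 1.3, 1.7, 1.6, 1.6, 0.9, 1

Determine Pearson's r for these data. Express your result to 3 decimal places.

-0.718

n = 7, Σx = 165.9, Σy = 9.5, Σx² = 4906.97, Σy² = 13.47, Σxy = 208.12
nΣxy − ΣxΣy = 1456.84 − 1576.05 = -119.21
nΣx² − (Σx)² = 34348.79 − 27522.81 = 6825.98; nΣy² − (Σy)² = 94.29 − 90.25 = 4.04
r = -119.21 / √(6825.98 × 4.04) = -119.21 / 166.0631 ≈ -0.718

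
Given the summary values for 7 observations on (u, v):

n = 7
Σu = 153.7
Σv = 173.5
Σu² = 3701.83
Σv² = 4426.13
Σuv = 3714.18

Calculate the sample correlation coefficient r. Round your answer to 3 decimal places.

-0.470

r = (nΣuv − ΣuΣv) / √[(nΣu² − (Σu)²)(nΣv² − (Σv)²)]
Numerator: 7×3714.18 − 153.7×173.5 = -667.69
Denominator: √[(25912.81 − 23623.69)(30982.91 − 30102.25)] = √[2289.12 × 880.66] = 1419.8368
r = -667.69 / 1419.8368 ≈ -0.470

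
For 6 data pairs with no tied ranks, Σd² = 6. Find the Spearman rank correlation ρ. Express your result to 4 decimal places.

ρ = 1 − 6Σd² / [n(n²−1)] = 1 − 6×6 / (6×35)
  = 1 − 36/210 = 1 − 0.17143 ≈ 0.8286

0.8286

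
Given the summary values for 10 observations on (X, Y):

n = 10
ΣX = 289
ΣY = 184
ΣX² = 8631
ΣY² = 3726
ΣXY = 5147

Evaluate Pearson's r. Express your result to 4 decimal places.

r = (nΣXY − ΣXΣY) / √[(nΣX² − (ΣX)²)(nΣY² − (ΣY)²)]
Numerator: 10×5147 − 289×184 = -1706
Denominator: √[(86310 − 83521)(37260 − 33856)] = √[2789 × 3404] = 3081.1939
r = -1706 / 3081.1939 ≈ -0.5537

-0.5537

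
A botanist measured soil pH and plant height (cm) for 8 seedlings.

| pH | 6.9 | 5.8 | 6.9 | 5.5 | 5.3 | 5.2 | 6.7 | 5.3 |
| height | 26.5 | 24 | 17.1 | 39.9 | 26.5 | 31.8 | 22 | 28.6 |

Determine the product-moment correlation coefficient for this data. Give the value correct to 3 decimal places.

-0.647

n = 8, Σx = 47.6, Σy = 216.4, Σx² = 287.22, Σy² = 6178.12, Σxy = 1264.28
nΣxy − ΣxΣy = 10114.24 − 10300.64 = -186.4
nΣx² − (Σx)² = 2297.76 − 2265.76 = 32; nΣy² − (Σy)² = 49424.96 − 46828.96 = 2596
r = -186.4 / √(32 × 2596) = -186.4 / 288.2221 ≈ -0.647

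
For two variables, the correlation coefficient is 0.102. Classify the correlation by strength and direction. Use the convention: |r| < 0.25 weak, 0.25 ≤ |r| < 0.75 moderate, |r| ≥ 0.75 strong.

weak positive

r = 0.102 > 0 so the relationship is positive.
|r| = 0.102, which falls in the weak range.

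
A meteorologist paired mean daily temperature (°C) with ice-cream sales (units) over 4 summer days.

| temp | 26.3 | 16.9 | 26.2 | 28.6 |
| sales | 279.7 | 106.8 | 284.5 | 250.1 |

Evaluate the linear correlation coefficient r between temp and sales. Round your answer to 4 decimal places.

n = 4, Σx = 98, Σy = 921.1, Σx² = 2481.7, Σy² = 233128.59, Σxy = 23767.79
nΣxy − ΣxΣy = 95071.16 − 90267.8 = 4803.36
nΣx² − (Σx)² = 9926.8 − 9604 = 322.8; nΣy² − (Σy)² = 932514.36 − 848425.21 = 84089.15
r = 4803.36 / √(322.8 × 84089.15) = 4803.36 / 5209.9883 ≈ 0.9220

0.9220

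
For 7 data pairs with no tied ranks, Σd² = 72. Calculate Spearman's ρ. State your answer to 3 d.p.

-0.286

ρ = 1 − 6Σd² / [n(n²−1)] = 1 − 6×72 / (7×48)
  = 1 − 432/336 = 1 − 1.2857 ≈ -0.286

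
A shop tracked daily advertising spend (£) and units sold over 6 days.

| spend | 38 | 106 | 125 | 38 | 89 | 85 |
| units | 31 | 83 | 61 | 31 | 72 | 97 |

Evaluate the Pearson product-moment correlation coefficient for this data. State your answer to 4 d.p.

0.6972

n = 6, Σx = 481, Σy = 375, Σx² = 44895, Σy² = 27125, Σxy = 33432
nΣxy − ΣxΣy = 200592 − 180375 = 20217
nΣx² − (Σx)² = 269370 − 231361 = 38009; nΣy² − (Σy)² = 162750 − 140625 = 22125
r = 20217 / √(38009 × 22125) = 20217 / 28999.1228 ≈ 0.6972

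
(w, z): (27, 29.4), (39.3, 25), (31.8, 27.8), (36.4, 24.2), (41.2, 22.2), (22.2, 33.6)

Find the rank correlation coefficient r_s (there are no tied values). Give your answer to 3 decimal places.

Rank w: 2, 5, 3, 4, 6, 1
Rank z: 5, 3, 4, 2, 1, 6
d = rank(w) − rank(z): -3, 2, -1, 2, 5, -5; Σd² = 68
ρ = 1 − 6Σd² / [n(n²−1)] = 1 − 6×68 / (6×35) = 1 − 408/210 ≈ -0.943

-0.943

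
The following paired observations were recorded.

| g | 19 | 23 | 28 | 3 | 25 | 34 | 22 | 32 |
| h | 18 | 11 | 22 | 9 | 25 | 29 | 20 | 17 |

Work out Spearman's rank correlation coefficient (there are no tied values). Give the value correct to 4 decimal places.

Rank g: 2, 4, 6, 1, 5, 8, 3, 7
Rank h: 4, 2, 6, 1, 7, 8, 5, 3
d = rank(g) − rank(h): -2, 2, 0, 0, -2, 0, -2, 4; Σd² = 32
ρ = 1 − 6Σd² / [n(n²−1)] = 1 − 6×32 / (8×63) = 1 − 192/504 ≈ 0.6190

0.6190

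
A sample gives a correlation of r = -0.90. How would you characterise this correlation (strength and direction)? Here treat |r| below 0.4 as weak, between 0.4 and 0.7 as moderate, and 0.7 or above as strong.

strong negative

r = -0.90 < 0 so the relationship is negative.
|r| = 0.90, which falls in the strong range.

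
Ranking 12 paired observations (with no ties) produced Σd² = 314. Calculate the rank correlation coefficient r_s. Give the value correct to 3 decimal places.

-0.098

ρ = 1 − 6Σd² / [n(n²−1)] = 1 − 6×314 / (12×143)
  = 1 − 1884/1716 = 1 − 1.0979 ≈ -0.098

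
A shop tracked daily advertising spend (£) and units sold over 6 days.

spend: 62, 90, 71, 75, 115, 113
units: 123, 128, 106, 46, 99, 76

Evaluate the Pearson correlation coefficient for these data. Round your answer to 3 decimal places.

n = 6, Σx = 526, Σy = 578, Σx² = 48604, Σy² = 60442, Σxy = 50095
nΣxy − ΣxΣy = 300570 − 304028 = -3458
nΣx² − (Σx)² = 291624 − 276676 = 14948; nΣy² − (Σy)² = 362652 − 334084 = 28568
r = -3458 / √(14948 × 28568) = -3458 / 20664.8122 ≈ -0.167

-0.167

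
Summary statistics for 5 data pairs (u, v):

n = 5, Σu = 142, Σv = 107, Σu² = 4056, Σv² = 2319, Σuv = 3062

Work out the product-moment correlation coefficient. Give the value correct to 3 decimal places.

r = (nΣuv − ΣuΣv) / √[(nΣu² − (Σu)²)(nΣv² − (Σv)²)]
Numerator: 5×3062 − 142×107 = 116
Denominator: √[(20280 − 20164)(11595 − 11449)] = √[116 × 146] = 130.1384
r = 116 / 130.1384 ≈ 0.891

0.891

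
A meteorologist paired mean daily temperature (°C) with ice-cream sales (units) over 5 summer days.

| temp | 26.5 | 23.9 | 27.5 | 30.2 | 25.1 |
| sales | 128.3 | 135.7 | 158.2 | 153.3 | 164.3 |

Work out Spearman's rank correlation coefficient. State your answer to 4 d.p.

Rank temp: 3, 1, 4, 5, 2
Rank sales: 1, 2, 4, 3, 5
d = rank(temp) − rank(sales): 2, -1, 0, 2, -3; Σd² = 18
ρ = 1 − 6Σd² / [n(n²−1)] = 1 − 6×18 / (5×24) = 1 − 108/120 ≈ 0.1000

0.1000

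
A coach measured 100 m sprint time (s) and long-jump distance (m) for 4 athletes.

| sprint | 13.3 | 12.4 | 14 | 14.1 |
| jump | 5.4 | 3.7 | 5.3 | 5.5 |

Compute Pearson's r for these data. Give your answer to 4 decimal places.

0.8923

n = 4, Σx = 53.8, Σy = 19.9, Σx² = 725.46, Σy² = 101.19, Σxy = 269.45
nΣxy − ΣxΣy = 1077.8 − 1070.62 = 7.18
nΣx² − (Σx)² = 2901.84 − 2894.44 = 7.4; nΣy² − (Σy)² = 404.76 − 396.01 = 8.75
r = 7.18 / √(7.4 × 8.75) = 7.18 / 8.0467 ≈ 0.8923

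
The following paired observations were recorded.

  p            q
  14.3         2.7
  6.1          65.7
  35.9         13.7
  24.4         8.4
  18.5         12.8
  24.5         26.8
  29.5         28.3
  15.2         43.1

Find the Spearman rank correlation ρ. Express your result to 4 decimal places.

-0.1190

Rank p: 2, 1, 8, 5, 4, 6, 7, 3
Rank q: 1, 8, 4, 2, 3, 5, 6, 7
d = rank(p) − rank(q): 1, -7, 4, 3, 1, 1, 1, -4; Σd² = 94
ρ = 1 − 6Σd² / [n(n²−1)] = 1 − 6×94 / (8×63) = 1 − 564/504 ≈ -0.1190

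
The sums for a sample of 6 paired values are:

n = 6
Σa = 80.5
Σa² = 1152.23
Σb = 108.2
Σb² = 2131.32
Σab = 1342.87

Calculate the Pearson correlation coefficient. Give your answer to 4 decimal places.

-0.9543

r = (nΣab − ΣaΣb) / √[(nΣa² − (Σa)²)(nΣb² − (Σb)²)]
Numerator: 6×1342.87 − 80.5×108.2 = -652.88
Denominator: √[(6913.38 − 6480.25)(12787.92 − 11707.24)] = √[433.13 × 1080.68] = 684.1600
r = -652.88 / 684.1600 ≈ -0.9543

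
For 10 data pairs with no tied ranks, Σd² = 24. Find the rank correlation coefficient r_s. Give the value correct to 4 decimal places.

ρ = 1 − 6Σd² / [n(n²−1)] = 1 − 6×24 / (10×99)
  = 1 − 144/990 = 1 − 0.14545 ≈ 0.8545

0.8545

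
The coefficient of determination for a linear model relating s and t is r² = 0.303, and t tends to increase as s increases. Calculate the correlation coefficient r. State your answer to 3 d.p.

0.550

|r| = √0.303 = 0.550
The association is positive, so r = 0.550.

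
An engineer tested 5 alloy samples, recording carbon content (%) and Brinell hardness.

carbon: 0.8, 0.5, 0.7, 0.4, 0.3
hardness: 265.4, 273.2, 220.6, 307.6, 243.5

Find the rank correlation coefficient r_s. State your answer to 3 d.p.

Rank carbon: 5, 3, 4, 2, 1
Rank hardness: 3, 4, 1, 5, 2
d = rank(carbon) − rank(hardness): 2, -1, 3, -3, -1; Σd² = 24
ρ = 1 − 6Σd² / [n(n²−1)] = 1 − 6×24 / (5×24) = 1 − 144/120 ≈ -0.200

-0.200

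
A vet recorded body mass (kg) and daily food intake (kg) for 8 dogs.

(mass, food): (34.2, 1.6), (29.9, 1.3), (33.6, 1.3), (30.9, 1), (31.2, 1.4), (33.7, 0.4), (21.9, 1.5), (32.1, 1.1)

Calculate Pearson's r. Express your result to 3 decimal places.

-0.335

n = 8, Σx = 247.5, Σy = 9.6, Σx² = 7766.57, Σy² = 12.52, Σxy = 293.49
nΣxy − ΣxΣy = 2347.92 − 2376 = -28.08
nΣx² − (Σx)² = 62132.56 − 61256.25 = 876.31; nΣy² − (Σy)² = 100.16 − 92.16 = 8
r = -28.08 / √(876.31 × 8) = -28.08 / 83.7286 ≈ -0.335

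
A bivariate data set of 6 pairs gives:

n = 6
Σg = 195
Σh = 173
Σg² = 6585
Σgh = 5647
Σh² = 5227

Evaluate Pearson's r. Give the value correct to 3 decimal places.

r = (nΣgh − ΣgΣh) / √[(nΣg² − (Σg)²)(nΣh² − (Σh)²)]
Numerator: 6×5647 − 195×173 = 147
Denominator: √[(39510 − 38025)(31362 − 29929)] = √[1485 × 1433] = 1458.7683
r = 147 / 1458.7683 ≈ 0.101

0.101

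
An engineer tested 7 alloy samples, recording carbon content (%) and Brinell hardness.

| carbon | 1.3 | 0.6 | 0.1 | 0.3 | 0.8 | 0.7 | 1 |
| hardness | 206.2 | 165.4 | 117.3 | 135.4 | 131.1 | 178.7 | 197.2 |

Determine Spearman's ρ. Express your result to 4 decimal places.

Rank carbon: 7, 3, 1, 2, 5, 4, 6
Rank hardness: 7, 4, 1, 3, 2, 5, 6
d = rank(carbon) − rank(hardness): 0, -1, 0, -1, 3, -1, 0; Σd² = 12
ρ = 1 − 6Σd² / [n(n²−1)] = 1 − 6×12 / (7×48) = 1 − 72/336 ≈ 0.7857

0.7857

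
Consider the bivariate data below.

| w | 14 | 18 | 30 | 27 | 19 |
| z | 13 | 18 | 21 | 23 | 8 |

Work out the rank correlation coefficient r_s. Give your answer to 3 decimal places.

Rank w: 1, 2, 5, 4, 3
Rank z: 2, 3, 4, 5, 1
d = rank(w) − rank(z): -1, -1, 1, -1, 2; Σd² = 8
ρ = 1 − 6Σd² / [n(n²−1)] = 1 − 6×8 / (5×24) = 1 − 48/120 ≈ 0.600

0.600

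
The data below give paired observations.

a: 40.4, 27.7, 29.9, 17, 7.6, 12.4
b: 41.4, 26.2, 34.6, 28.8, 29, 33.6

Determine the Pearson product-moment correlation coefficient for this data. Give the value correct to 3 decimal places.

0.604

n = 6, Σa = 135, Σb = 193.6, Σa² = 3793.98, Σb² = 6396.96, Σab = 4559.48
nΣab − ΣaΣb = 27356.88 − 26136 = 1220.88
nΣa² − (Σa)² = 22763.88 − 18225 = 4538.88; nΣb² − (Σb)² = 38381.76 − 37480.96 = 900.8
r = 1220.88 / √(4538.88 × 900.8) = 1220.88 / 2022.0344 ≈ 0.604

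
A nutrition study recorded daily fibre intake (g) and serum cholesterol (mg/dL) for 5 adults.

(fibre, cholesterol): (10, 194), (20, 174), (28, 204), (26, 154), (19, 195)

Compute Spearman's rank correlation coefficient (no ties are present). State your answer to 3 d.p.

Rank fibre: 1, 3, 5, 4, 2
Rank cholesterol: 3, 2, 5, 1, 4
d = rank(fibre) − rank(cholesterol): -2, 1, 0, 3, -2; Σd² = 18
ρ = 1 − 6Σd² / [n(n²−1)] = 1 − 6×18 / (5×24) = 1 − 108/120 ≈ 0.100

0.100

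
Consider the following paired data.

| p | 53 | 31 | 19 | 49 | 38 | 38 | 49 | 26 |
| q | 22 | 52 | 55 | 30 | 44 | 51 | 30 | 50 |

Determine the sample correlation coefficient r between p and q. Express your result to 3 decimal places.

n = 8, Σp = 303, Σq = 334, Σp² = 12497, Σq² = 15050, Σpq = 11673
nΣpq − ΣpΣq = 93384 − 101202 = -7818
nΣp² − (Σp)² = 99976 − 91809 = 8167; nΣq² − (Σq)² = 120400 − 111556 = 8844
r = -7818 / √(8167 × 8844) = -7818 / 8498.7616 ≈ -0.920

-0.920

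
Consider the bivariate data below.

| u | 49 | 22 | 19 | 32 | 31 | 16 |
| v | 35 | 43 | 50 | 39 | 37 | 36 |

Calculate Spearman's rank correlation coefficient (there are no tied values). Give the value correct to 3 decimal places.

Rank u: 6, 3, 2, 5, 4, 1
Rank v: 1, 5, 6, 4, 3, 2
d = rank(u) − rank(v): 5, -2, -4, 1, 1, -1; Σd² = 48
ρ = 1 − 6Σd² / [n(n²−1)] = 1 − 6×48 / (6×35) = 1 − 288/210 ≈ -0.371

-0.371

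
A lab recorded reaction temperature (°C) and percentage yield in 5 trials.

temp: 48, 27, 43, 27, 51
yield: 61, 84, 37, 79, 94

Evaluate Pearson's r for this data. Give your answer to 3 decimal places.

n = 5, Σx = 196, Σy = 355, Σx² = 8212, Σy² = 27223, Σxy = 13714
nΣxy − ΣxΣy = 68570 − 69580 = -1010
nΣx² − (Σx)² = 41060 − 38416 = 2644; nΣy² − (Σy)² = 136115 − 126025 = 10090
r = -1010 / √(2644 × 10090) = -1010 / 5165.0712 ≈ -0.196

-0.196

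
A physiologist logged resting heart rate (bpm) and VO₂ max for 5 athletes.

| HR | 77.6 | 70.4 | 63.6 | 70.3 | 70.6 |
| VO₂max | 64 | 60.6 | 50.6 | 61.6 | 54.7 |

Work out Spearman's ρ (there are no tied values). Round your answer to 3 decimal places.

Rank HR: 5, 3, 1, 2, 4
Rank VO₂max: 5, 3, 1, 4, 2
d = rank(HR) − rank(VO₂max): 0, 0, 0, -2, 2; Σd² = 8
ρ = 1 − 6Σd² / [n(n²−1)] = 1 − 6×8 / (5×24) = 1 − 48/120 ≈ 0.600

0.600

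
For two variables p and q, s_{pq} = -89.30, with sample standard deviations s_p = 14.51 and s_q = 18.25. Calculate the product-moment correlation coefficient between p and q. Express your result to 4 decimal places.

r = Cov(p,q) / (s_p · s_q) = -89.30 / (14.51 × 18.25)
  = -89.30 / 264.8075 ≈ -0.3372

-0.3372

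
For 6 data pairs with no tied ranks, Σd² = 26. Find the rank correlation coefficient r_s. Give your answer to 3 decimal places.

ρ = 1 − 6Σd² / [n(n²−1)] = 1 − 6×26 / (6×35)
  = 1 − 156/210 = 1 − 0.7429 ≈ 0.257

0.257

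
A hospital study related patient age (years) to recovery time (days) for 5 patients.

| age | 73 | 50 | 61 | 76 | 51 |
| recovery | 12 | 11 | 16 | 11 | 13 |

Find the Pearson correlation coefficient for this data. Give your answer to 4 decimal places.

-0.1758

n = 5, Σx = 311, Σy = 63, Σx² = 19927, Σy² = 811, Σxy = 3901
nΣxy − ΣxΣy = 19505 − 19593 = -88
nΣx² − (Σx)² = 99635 − 96721 = 2914; nΣy² − (Σy)² = 4055 − 3969 = 86
r = -88 / √(2914 × 86) = -88 / 500.6036 ≈ -0.1758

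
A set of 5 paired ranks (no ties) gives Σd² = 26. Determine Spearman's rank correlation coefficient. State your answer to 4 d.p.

ρ = 1 − 6Σd² / [n(n²−1)] = 1 − 6×26 / (5×24)
  = 1 − 156/120 = 1 − 1.30000 ≈ -0.3000

-0.3000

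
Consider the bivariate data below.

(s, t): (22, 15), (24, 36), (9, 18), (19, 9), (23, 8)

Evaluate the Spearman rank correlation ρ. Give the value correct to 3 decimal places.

0.100

Rank s: 3, 5, 1, 2, 4
Rank t: 3, 5, 4, 2, 1
d = rank(s) − rank(t): 0, 0, -3, 0, 3; Σd² = 18
ρ = 1 − 6Σd² / [n(n²−1)] = 1 − 6×18 / (5×24) = 1 − 108/120 ≈ 0.100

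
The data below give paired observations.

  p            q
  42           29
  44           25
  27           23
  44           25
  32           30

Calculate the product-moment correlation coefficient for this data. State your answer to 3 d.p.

0.101

n = 5, Σp = 189, Σq = 132, Σp² = 7389, Σq² = 3520, Σpq = 4999
nΣpq − ΣpΣq = 24995 − 24948 = 47
nΣp² − (Σp)² = 36945 − 35721 = 1224; nΣq² − (Σq)² = 17600 − 17424 = 176
r = 47 / √(1224 × 176) = 47 / 464.1379 ≈ 0.101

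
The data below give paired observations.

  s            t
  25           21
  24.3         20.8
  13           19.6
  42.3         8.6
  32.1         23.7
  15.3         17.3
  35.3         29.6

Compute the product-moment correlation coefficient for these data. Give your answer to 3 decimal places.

n = 7, Σs = 187.3, Σt = 140.6, Σs² = 5684.37, Σt² = 3068.9, Σst = 3719.36
nΣst − ΣsΣt = 26035.52 − 26334.38 = -298.86
nΣs² − (Σs)² = 39790.59 − 35081.29 = 4709.3; nΣt² − (Σt)² = 21482.3 − 19768.36 = 1713.94
r = -298.86 / √(4709.3 × 1713.94) = -298.86 / 2841.0311 ≈ -0.105

-0.105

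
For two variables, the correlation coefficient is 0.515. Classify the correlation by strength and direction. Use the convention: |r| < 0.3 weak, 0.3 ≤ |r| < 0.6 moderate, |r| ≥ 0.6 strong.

moderate positive

r = 0.515 > 0 so the relationship is positive.
|r| = 0.515, which falls in the moderate range.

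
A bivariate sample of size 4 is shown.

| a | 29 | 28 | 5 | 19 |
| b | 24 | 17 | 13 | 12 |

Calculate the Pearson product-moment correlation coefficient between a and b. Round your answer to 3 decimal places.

0.707

n = 4, Σa = 81, Σb = 66, Σa² = 2011, Σb² = 1178, Σab = 1465
nΣab − ΣaΣb = 5860 − 5346 = 514
nΣa² − (Σa)² = 8044 − 6561 = 1483; nΣb² − (Σb)² = 4712 − 4356 = 356
r = 514 / √(1483 × 356) = 514 / 726.6003 ≈ 0.707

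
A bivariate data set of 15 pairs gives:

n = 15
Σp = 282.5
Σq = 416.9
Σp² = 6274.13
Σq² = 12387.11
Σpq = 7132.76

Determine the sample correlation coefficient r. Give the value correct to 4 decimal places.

r = (nΣpq − ΣpΣq) / √[(nΣp² − (Σp)²)(nΣq² − (Σq)²)]
Numerator: 15×7132.76 − 282.5×416.9 = -10782.85
Denominator: √[(94111.95 − 79806.25)(185806.65 − 173805.61)] = √[14305.7 × 12001.04] = 13102.7966
r = -10782.85 / 13102.7966 ≈ -0.8229

-0.8229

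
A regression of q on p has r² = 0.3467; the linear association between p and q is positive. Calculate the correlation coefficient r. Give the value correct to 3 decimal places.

0.589

|r| = √0.3467 = 0.589
The association is positive, so r = 0.589.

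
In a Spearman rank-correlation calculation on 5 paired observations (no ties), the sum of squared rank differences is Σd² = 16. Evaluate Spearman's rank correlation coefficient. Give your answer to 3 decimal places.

0.200

ρ = 1 − 6Σd² / [n(n²−1)] = 1 − 6×16 / (5×24)
  = 1 − 96/120 = 1 − 0.8000 ≈ 0.200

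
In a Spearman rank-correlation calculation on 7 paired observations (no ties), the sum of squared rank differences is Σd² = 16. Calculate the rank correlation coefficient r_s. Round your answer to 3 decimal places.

0.714

ρ = 1 − 6Σd² / [n(n²−1)] = 1 − 6×16 / (7×48)
  = 1 − 96/336 = 1 − 0.2857 ≈ 0.714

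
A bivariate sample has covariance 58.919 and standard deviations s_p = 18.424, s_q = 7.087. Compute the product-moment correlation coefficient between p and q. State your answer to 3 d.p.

r = Cov(p,q) / (s_p · s_q) = 58.919 / (18.424 × 7.087)
  = 58.919 / 130.5709 ≈ 0.451

0.451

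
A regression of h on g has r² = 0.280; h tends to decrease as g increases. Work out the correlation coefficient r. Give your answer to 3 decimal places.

-0.529

|r| = √0.280 = 0.529
The association is negative, so r = −0.529.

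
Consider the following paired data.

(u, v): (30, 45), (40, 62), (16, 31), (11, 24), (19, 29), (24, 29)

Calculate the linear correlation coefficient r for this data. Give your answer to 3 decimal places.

n = 6, Σu = 140, Σv = 220, Σu² = 3814, Σv² = 9088, Σuv = 5837
nΣuv − ΣuΣv = 35022 − 30800 = 4222
nΣu² − (Σu)² = 22884 − 19600 = 3284; nΣv² − (Σv)² = 54528 − 48400 = 6128
r = 4222 / √(3284 × 6128) = 4222 / 4486.0174 ≈ 0.941

0.941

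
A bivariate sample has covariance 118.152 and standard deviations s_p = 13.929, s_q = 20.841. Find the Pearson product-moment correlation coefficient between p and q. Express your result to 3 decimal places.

0.407

r = Cov(p,q) / (s_p · s_q) = 118.152 / (13.929 × 20.841)
  = 118.152 / 290.2943 ≈ 0.407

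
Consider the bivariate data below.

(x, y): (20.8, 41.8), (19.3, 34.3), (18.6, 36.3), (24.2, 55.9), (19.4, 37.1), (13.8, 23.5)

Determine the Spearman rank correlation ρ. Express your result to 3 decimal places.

0.943

Rank x: 5, 3, 2, 6, 4, 1
Rank y: 5, 2, 3, 6, 4, 1
d = rank(x) − rank(y): 0, 1, -1, 0, 0, 0; Σd² = 2
ρ = 1 − 6Σd² / [n(n²−1)] = 1 − 6×2 / (6×35) = 1 − 12/210 ≈ 0.943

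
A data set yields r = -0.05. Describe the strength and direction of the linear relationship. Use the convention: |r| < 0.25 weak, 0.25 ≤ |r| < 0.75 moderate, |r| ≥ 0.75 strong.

weak negative

r = -0.05 < 0 so the relationship is negative.
|r| = 0.05, which falls in the weak range.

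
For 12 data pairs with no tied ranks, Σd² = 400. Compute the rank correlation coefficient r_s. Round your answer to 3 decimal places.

-0.399

ρ = 1 − 6Σd² / [n(n²−1)] = 1 − 6×400 / (12×143)
  = 1 − 2400/1716 = 1 − 1.3986 ≈ -0.399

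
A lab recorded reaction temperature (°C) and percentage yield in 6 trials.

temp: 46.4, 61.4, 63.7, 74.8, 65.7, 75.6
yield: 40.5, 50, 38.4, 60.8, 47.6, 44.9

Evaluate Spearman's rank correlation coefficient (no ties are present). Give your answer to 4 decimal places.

0.3143

Rank temp: 1, 2, 3, 5, 4, 6
Rank yield: 2, 5, 1, 6, 4, 3
d = rank(temp) − rank(yield): -1, -3, 2, -1, 0, 3; Σd² = 24
ρ = 1 − 6Σd² / [n(n²−1)] = 1 − 6×24 / (6×35) = 1 − 144/210 ≈ 0.3143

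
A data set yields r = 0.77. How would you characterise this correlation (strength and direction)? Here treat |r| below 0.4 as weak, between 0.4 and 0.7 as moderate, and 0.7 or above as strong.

r = 0.77 > 0 so the relationship is positive.
|r| = 0.77, which falls in the strong range.

strong positive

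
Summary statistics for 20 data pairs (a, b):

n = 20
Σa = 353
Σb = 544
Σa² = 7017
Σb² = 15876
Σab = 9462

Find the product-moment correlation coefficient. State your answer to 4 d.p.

-0.1515

r = (nΣab − ΣaΣb) / √[(nΣa² − (Σa)²)(nΣb² − (Σb)²)]
Numerator: 20×9462 − 353×544 = -2792
Denominator: √[(140340 − 124609)(317520 − 295936)] = √[15731 × 21584] = 18426.5543
r = -2792 / 18426.5543 ≈ -0.1515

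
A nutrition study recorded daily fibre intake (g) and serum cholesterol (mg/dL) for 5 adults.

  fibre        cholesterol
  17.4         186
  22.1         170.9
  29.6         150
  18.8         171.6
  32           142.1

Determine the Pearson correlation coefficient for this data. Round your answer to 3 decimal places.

-0.975

n = 5, Σx = 119.9, Σy = 820.6, Σx² = 3044.77, Σy² = 135941.78, Σxy = 19226.57
nΣxy − ΣxΣy = 96132.85 − 98389.94 = -2257.09
nΣx² − (Σx)² = 15223.85 − 14376.01 = 847.84; nΣy² − (Σy)² = 679708.9 − 673384.36 = 6324.54
r = -2257.09 / √(847.84 × 6324.54) = -2257.09 / 2315.6420 ≈ -0.975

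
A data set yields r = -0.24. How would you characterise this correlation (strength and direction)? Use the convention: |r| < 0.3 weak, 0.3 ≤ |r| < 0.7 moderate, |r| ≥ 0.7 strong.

weak negative

r = -0.24 < 0 so the relationship is negative.
|r| = 0.24, which falls in the weak range.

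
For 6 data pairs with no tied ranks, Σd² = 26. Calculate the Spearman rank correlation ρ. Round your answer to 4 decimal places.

0.2571

ρ = 1 − 6Σd² / [n(n²−1)] = 1 − 6×26 / (6×35)
  = 1 − 156/210 = 1 − 0.74286 ≈ 0.2571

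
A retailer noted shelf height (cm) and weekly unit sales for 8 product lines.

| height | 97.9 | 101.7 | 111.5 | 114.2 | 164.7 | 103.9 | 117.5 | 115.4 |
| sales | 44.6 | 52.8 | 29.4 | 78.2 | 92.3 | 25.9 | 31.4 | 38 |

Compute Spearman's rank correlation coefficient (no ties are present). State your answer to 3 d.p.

Rank height: 1, 2, 4, 5, 8, 3, 7, 6
Rank sales: 5, 6, 2, 7, 8, 1, 3, 4
d = rank(height) − rank(sales): -4, -4, 2, -2, 0, 2, 4, 2; Σd² = 64
ρ = 1 − 6Σd² / [n(n²−1)] = 1 − 6×64 / (8×63) = 1 − 384/504 ≈ 0.238

0.238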